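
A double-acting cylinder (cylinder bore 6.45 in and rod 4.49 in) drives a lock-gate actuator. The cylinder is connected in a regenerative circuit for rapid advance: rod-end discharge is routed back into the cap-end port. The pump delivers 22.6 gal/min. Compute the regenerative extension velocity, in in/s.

In regeneration the rod-end outflow joins the pump flow into the cap end, so the net volume the pump must supply per unit advance equals the rod cross-section area.
Rod cross-section A_rod = π/4 × (4.49 in)² = 15.83 in^2
v = Q_pump / A_rod

v ≈ 5.50 in/s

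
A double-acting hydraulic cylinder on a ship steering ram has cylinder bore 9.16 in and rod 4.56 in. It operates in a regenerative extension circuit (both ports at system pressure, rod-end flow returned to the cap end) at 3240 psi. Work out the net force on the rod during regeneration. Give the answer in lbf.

With equal pressure on both faces, forces on the annular region cancel; the net push is pressure × rod cross-section.
Rod cross-section A_rod = π/4 × (4.56 in)² = 16.33 in^2
F = P × A_rod

F ≈ 52900 lbf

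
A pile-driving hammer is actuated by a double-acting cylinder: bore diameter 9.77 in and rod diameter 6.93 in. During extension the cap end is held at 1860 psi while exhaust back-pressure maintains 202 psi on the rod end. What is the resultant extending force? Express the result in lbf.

F ≈ 1.32e5 lbf

Cap-side area A_cap = π/4 × (9.77 in)² = 74.97 in^2
Rod-side annular area A_ann = π/4 × (9.77² − 6.93²) = 37.25 in^2
Net thrust = P_cap·A_cap − P_rod·A_ann = 1.394e5 lbf − 7524 lbf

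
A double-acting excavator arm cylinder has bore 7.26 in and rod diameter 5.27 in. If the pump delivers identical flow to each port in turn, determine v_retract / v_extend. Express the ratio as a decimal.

Cap-side area A_cap = π/4 × (7.26 in)² = 41.40 in^2
Rod-side annular area A_ann = π/4 × (7.26² − 5.27²) = 19.58 in^2
For equal Q, v ∝ 1/A, so v_ret/v_ext = A_cap/A_ann.

v_ret/v_ext ≈ 2.11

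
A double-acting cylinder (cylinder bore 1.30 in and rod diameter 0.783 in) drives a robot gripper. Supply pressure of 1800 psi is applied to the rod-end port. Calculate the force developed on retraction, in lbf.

F ≈ 1520 lbf

Rod-side annular area A_ann = π/4 × (1.30² − 0.783²) = 0.8458 in^2
On retraction the pressure acts on the annular area (bore minus rod).
F = P × A_ann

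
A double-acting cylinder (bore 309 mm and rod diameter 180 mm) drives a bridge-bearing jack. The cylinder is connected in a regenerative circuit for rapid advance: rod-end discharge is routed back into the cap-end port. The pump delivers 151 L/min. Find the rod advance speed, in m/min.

In regeneration the rod-end outflow joins the pump flow into the cap end, so the net volume the pump must supply per unit advance equals the rod cross-section area.
Rod cross-section A_rod = π/4 × (180 mm)² = 25450 mm^2
v = Q_pump / A_rod

v ≈ 5.93 m/min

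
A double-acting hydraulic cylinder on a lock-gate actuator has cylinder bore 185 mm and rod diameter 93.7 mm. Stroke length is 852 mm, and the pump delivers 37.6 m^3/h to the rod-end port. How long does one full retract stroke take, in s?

t ≈ 1.63 s

Rod-side annular area A_ann = π/4 × (185² − 93.7²) = 19980 mm^2
Swept volume V = A × L; t = V / Q = A·L / Q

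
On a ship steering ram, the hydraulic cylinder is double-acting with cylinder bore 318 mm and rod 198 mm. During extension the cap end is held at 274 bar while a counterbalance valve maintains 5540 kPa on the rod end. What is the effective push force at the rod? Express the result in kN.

F ≈ 1910 kN

Cap-side area A_cap = π/4 × (318 mm)² = 79420 mm^2
Rod-side annular area A_ann = π/4 × (318² − 198²) = 48630 mm^2
Net thrust = P_cap·A_cap − P_rod·A_ann = 2176 kN − 269.4 kN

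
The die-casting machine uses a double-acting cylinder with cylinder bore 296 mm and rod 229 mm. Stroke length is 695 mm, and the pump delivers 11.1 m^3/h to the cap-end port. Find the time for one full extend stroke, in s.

t ≈ 15.5 s

Cap-side area A_cap = π/4 × (296 mm)² = 68810 mm^2
Swept volume V = A × L; t = V / Q = A·L / Q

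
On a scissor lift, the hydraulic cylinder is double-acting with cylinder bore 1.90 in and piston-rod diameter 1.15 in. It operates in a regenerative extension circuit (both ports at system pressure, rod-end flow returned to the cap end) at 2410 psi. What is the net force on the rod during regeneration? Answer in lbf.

With equal pressure on both faces, forces on the annular region cancel; the net push is pressure × rod cross-section.
Rod cross-section A_rod = π/4 × (1.15 in)² = 1.039 in^2
F = P × A_rod

F ≈ 2500 lbf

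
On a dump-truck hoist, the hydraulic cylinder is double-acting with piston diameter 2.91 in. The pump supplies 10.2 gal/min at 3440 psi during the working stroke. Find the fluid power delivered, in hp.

W ≈ 20.5 hp

Hydraulic power = P × Q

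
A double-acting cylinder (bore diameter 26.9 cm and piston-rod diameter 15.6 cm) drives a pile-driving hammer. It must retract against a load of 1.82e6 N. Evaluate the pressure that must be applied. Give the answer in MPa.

P ≈ 48.3 MPa

Rod-side annular area A_ann = π/4 × (26.9² − 15.6²) = 377.2 cm^2
Retraction: pressure acts on the annular area.
P = F / A = 1.82e6 N / A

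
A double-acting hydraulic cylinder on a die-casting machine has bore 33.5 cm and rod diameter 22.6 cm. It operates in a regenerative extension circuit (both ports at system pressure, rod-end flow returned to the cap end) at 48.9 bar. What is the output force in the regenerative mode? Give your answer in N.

With equal pressure on both faces, forces on the annular region cancel; the net push is pressure × rod cross-section.
Rod cross-section A_rod = π/4 × (22.6 cm)² = 401.1 cm^2
F = P × A_rod

F ≈ 1.96e5 N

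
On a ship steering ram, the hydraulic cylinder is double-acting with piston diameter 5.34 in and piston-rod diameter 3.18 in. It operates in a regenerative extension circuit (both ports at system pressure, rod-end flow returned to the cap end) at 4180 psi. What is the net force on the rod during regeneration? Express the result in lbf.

With equal pressure on both faces, forces on the annular region cancel; the net push is pressure × rod cross-section.
Rod cross-section A_rod = π/4 × (3.18 in)² = 7.942 in^2
F = P × A_rod

F ≈ 33200 lbf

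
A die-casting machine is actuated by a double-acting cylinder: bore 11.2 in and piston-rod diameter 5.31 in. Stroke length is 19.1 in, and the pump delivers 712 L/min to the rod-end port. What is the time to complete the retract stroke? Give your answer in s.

t ≈ 2.01 s

Rod-side annular area A_ann = π/4 × (11.2² − 5.31²) = 76.38 in^2
Swept volume V = A × L; t = V / Q = A·L / Q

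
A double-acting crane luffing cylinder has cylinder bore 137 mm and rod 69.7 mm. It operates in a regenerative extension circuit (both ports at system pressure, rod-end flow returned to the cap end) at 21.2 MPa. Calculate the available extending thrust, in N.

F ≈ 80900 N

With equal pressure on both faces, forces on the annular region cancel; the net push is pressure × rod cross-section.
Rod cross-section A_rod = π/4 × (69.7 mm)² = 3816 mm^2
F = P × A_rod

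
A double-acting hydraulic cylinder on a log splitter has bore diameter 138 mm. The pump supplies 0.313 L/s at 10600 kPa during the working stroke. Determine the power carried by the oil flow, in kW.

W ≈ 3.32 kW

Hydraulic power = P × Q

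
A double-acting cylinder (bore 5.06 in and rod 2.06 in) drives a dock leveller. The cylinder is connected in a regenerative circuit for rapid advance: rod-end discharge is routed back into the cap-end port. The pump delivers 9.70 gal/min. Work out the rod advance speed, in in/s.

In regeneration the rod-end outflow joins the pump flow into the cap end, so the net volume the pump must supply per unit advance equals the rod cross-section area.
Rod cross-section A_rod = π/4 × (2.06 in)² = 3.333 in^2
v = Q_pump / A_rod

v ≈ 11.2 in/s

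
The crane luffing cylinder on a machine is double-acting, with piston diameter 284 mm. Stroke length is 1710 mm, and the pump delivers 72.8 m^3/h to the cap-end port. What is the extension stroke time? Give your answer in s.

Cap-side area A_cap = π/4 × (284 mm)² = 63350 mm^2
Swept volume V = A × L; t = V / Q = A·L / Q

t ≈ 5.36 s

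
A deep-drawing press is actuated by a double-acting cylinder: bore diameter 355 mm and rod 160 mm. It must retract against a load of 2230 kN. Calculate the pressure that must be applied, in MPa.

Rod-side annular area A_ann = π/4 × (355² − 160²) = 78870 mm^2
Retraction: pressure acts on the annular area.
P = F / A = 2230 kN / A

P ≈ 28.3 MPa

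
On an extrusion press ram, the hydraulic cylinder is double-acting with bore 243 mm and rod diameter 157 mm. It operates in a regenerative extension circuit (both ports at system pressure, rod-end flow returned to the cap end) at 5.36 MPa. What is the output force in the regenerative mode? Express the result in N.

With equal pressure on both faces, forces on the annular region cancel; the net push is pressure × rod cross-section.
Rod cross-section A_rod = π/4 × (157 mm)² = 19360 mm^2
F = P × A_rod

F ≈ 1.04e5 N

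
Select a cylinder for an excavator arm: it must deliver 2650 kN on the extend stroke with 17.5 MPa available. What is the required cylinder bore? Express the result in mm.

D ≈ 439 mm

Extension force acts on the full piston face: F = P × (π/4)D².
D = √(4F / (πP)) = √(4 × 2650 kN / (π × 17.5 MPa))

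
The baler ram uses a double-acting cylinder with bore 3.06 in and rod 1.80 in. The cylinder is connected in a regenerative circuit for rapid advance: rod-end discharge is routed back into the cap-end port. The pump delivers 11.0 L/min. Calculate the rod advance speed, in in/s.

v ≈ 4.40 in/s

In regeneration the rod-end outflow joins the pump flow into the cap end, so the net volume the pump must supply per unit advance equals the rod cross-section area.
Rod cross-section A_rod = π/4 × (1.80 in)² = 2.545 in^2
v = Q_pump / A_rod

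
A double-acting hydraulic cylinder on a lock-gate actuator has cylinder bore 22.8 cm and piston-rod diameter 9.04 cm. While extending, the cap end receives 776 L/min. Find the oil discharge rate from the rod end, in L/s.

Q_out ≈ 10.9 L/s

Cap-side area A_cap = π/4 × (22.8 cm)² = 408.3 cm^2
Rod-side annular area A_ann = π/4 × (22.8² − 9.04²) = 344.1 cm^2
Piston speed v = Q_in/A_cap; rod-end outflow Q_out = v × A_ann = Q_in × A_ann/A_cap.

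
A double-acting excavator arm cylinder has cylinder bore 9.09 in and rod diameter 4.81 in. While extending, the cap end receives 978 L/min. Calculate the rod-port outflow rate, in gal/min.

Q_out ≈ 186 gal/min

Cap-side area A_cap = π/4 × (9.09 in)² = 64.90 in^2
Rod-side annular area A_ann = π/4 × (9.09² − 4.81²) = 46.72 in^2
Piston speed v = Q_in/A_cap; rod-end outflow Q_out = v × A_ann = Q_in × A_ann/A_cap.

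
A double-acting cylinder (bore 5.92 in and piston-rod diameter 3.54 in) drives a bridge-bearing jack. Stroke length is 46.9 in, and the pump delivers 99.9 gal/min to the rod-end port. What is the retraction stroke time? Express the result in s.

Rod-side annular area A_ann = π/4 × (5.92² − 3.54²) = 17.68 in^2
Swept volume V = A × L; t = V / Q = A·L / Q

t ≈ 2.16 s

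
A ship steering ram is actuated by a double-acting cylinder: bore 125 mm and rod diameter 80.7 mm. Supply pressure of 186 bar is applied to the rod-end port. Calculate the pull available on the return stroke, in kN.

F ≈ 133 kN

Rod-side annular area A_ann = π/4 × (125² − 80.7²) = 7157 mm^2
On retraction the pressure acts on the annular area (bore minus rod).
F = P × A_ann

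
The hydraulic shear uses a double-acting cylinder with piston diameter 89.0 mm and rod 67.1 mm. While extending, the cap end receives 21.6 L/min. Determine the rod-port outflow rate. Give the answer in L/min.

Cap-side area A_cap = π/4 × (89.0 mm)² = 6221 mm^2
Rod-side annular area A_ann = π/4 × (89.0² − 67.1²) = 2685 mm^2
Piston speed v = Q_in/A_cap; rod-end outflow Q_out = v × A_ann = Q_in × A_ann/A_cap.

Q_out ≈ 9.32 L/min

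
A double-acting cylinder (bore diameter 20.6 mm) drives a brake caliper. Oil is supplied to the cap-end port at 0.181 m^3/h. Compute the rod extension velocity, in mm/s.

Cap-side area A_cap = π/4 × (20.6 mm)² = 333.3 mm^2
v = Q / A

v ≈ 151 mm/s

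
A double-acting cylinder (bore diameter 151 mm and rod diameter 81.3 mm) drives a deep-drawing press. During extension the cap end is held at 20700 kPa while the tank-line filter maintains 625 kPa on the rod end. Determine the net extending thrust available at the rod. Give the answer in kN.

F ≈ 363 kN

Cap-side area A_cap = π/4 × (151 mm)² = 17910 mm^2
Rod-side annular area A_ann = π/4 × (151² − 81.3²) = 12720 mm^2
Net thrust = P_cap·A_cap − P_rod·A_ann = 370.7 kN − 7.948 kN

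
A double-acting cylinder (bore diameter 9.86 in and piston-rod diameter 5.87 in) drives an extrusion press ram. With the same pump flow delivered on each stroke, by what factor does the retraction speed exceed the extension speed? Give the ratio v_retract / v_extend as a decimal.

v_ret/v_ext ≈ 1.55

Cap-side area A_cap = π/4 × (9.86 in)² = 76.36 in^2
Rod-side annular area A_ann = π/4 × (9.86² − 5.87²) = 49.29 in^2
For equal Q, v ∝ 1/A, so v_ret/v_ext = A_cap/A_ann.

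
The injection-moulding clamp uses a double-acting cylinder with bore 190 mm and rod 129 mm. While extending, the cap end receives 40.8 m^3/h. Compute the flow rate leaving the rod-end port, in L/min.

Cap-side area A_cap = π/4 × (190 mm)² = 28350 mm^2
Rod-side annular area A_ann = π/4 × (190² − 129²) = 15280 mm^2
Piston speed v = Q_in/A_cap; rod-end outflow Q_out = v × A_ann = Q_in × A_ann/A_cap.

Q_out ≈ 367 L/min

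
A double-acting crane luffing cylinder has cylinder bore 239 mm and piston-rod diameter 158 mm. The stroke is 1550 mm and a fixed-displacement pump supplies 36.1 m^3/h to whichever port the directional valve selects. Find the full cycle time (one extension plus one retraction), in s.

Cap-side area A_cap = π/4 × (239 mm)² = 44860 mm^2
Rod-side annular area A_ann = π/4 × (239² − 158²) = 25260 mm^2
t_ext = A_cap·L/Q = 6.934 s
t_ret = A_ann·L/Q = 3.904 s
t_cycle = t_ext + t_ret

t ≈ 10.8 s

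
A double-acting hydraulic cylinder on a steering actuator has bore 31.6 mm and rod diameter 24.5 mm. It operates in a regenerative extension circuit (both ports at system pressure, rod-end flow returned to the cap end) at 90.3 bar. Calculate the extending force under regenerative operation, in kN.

With equal pressure on both faces, forces on the annular region cancel; the net push is pressure × rod cross-section.
Rod cross-section A_rod = π/4 × (24.5 mm)² = 471.4 mm^2
F = P × A_rod

F ≈ 4.26 kN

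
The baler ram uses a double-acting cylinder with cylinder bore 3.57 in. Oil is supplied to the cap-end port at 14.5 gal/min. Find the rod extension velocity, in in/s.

v ≈ 5.58 in/s

Cap-side area A_cap = π/4 × (3.57 in)² = 10.01 in^2
v = Q / A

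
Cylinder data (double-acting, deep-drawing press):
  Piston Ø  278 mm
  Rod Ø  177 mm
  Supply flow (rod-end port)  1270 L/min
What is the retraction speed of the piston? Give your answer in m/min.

v ≈ 35.2 m/min

Rod-side annular area A_ann = π/4 × (278² − 177²) = 36090 mm^2
Flow into the rod-end port fills the annular volume.
v = Q / A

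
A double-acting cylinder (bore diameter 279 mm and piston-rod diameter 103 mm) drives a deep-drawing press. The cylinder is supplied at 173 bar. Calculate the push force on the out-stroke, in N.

F ≈ 1.06e6 N

Cap-side area A_cap = π/4 × (279 mm)² = 61140 mm^2
F = P × A_cap = 173 bar × A_cap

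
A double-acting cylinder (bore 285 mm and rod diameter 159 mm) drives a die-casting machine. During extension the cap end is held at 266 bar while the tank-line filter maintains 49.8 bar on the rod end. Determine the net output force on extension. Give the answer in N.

Cap-side area A_cap = π/4 × (285 mm)² = 63790 mm^2
Rod-side annular area A_ann = π/4 × (285² − 159²) = 43940 mm^2
Net thrust = P_cap·A_cap − P_rod·A_ann = 1.697e6 N − 2.188e5 N

F ≈ 1.48e6 N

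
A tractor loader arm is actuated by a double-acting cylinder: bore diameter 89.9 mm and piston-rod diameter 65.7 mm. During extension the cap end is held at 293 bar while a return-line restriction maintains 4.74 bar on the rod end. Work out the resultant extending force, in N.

Cap-side area A_cap = π/4 × (89.9 mm)² = 6348 mm^2
Rod-side annular area A_ann = π/4 × (89.9² − 65.7²) = 2957 mm^2
Net thrust = P_cap·A_cap − P_rod·A_ann = 1.860e5 N − 1402 N

F ≈ 1.85e5 N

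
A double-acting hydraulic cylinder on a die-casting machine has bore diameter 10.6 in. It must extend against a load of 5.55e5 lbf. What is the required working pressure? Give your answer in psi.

Cap-side area A_cap = π/4 × (10.6 in)² = 88.25 in^2
P = F / A = 5.55e5 lbf / A

P ≈ 6290 psi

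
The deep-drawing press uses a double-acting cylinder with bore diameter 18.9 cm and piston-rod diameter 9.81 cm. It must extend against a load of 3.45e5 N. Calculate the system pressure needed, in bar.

Cap-side area A_cap = π/4 × (18.9 cm)² = 280.6 cm^2
P = F / A = 3.45e5 N / A

P ≈ 123 bar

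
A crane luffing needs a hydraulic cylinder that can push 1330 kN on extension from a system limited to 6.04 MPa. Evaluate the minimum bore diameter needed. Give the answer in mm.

Extension force acts on the full piston face: F = P × (π/4)D².
D = √(4F / (πP)) = √(4 × 1330 kN / (π × 6.04 MPa))

D ≈ 529 mm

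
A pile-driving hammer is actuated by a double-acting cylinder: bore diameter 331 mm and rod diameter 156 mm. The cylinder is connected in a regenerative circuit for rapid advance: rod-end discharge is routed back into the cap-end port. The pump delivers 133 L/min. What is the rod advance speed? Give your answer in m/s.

In regeneration the rod-end outflow joins the pump flow into the cap end, so the net volume the pump must supply per unit advance equals the rod cross-section area.
Rod cross-section A_rod = π/4 × (156 mm)² = 19110 mm^2
v = Q_pump / A_rod

v ≈ 0.116 m/s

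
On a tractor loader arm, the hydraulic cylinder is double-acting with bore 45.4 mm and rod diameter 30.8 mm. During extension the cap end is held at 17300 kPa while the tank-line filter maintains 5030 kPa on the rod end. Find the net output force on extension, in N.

F ≈ 23600 N

Cap-side area A_cap = π/4 × (45.4 mm)² = 1619 mm^2
Rod-side annular area A_ann = π/4 × (45.4² − 30.8²) = 873.8 mm^2
Net thrust = P_cap·A_cap − P_rod·A_ann = 28010 N − 4395 N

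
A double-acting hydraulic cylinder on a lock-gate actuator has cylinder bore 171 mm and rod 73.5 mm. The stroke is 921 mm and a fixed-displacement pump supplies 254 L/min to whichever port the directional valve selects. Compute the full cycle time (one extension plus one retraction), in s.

t ≈ 9.07 s

Cap-side area A_cap = π/4 × (171 mm)² = 22970 mm^2
Rod-side annular area A_ann = π/4 × (171² − 73.5²) = 18720 mm^2
t_ext = A_cap·L/Q = 4.996 s
t_ret = A_ann·L/Q = 4.073 s
t_cycle = t_ext + t_ret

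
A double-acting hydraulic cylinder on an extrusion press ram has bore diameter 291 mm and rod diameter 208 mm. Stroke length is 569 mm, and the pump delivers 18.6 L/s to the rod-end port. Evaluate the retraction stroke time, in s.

Rod-side annular area A_ann = π/4 × (291² − 208²) = 32530 mm^2
Swept volume V = A × L; t = V / Q = A·L / Q

t ≈ 0.995 s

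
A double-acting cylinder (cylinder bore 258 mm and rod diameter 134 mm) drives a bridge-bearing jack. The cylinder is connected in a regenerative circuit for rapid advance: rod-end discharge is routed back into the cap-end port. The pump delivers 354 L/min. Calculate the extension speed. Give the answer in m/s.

v ≈ 0.418 m/s

In regeneration the rod-end outflow joins the pump flow into the cap end, so the net volume the pump must supply per unit advance equals the rod cross-section area.
Rod cross-section A_rod = π/4 × (134 mm)² = 14100 mm^2
v = Q_pump / A_rod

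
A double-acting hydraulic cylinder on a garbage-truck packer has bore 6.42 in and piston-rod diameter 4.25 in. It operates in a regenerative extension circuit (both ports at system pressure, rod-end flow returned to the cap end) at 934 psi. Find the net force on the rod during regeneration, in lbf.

With equal pressure on both faces, forces on the annular region cancel; the net push is pressure × rod cross-section.
Rod cross-section A_rod = π/4 × (4.25 in)² = 14.19 in^2
F = P × A_rod

F ≈ 13200 lbf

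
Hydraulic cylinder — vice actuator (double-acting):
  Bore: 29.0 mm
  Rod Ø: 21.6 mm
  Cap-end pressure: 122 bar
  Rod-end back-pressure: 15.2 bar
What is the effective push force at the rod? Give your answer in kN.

F ≈ 7.61 kN

Cap-side area A_cap = π/4 × (29.0 mm)² = 660.5 mm^2
Rod-side annular area A_ann = π/4 × (29.0² − 21.6²) = 294.1 mm^2
Net thrust = P_cap·A_cap − P_rod·A_ann = 8.058 kN − 0.4470 kN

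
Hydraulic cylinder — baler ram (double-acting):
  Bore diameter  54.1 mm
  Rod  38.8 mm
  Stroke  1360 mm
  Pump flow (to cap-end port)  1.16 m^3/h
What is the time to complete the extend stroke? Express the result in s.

t ≈ 9.70 s

Cap-side area A_cap = π/4 × (54.1 mm)² = 2299 mm^2
Swept volume V = A × L; t = V / Q = A·L / Q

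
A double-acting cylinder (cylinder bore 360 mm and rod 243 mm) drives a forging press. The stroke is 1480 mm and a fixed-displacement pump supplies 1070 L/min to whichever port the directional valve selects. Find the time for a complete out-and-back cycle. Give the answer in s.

t ≈ 13.0 s

Cap-side area A_cap = π/4 × (360 mm)² = 1.018e5 mm^2
Rod-side annular area A_ann = π/4 × (360² − 243²) = 55410 mm^2
t_ext = A_cap·L/Q = 8.447 s
t_ret = A_ann·L/Q = 4.599 s
t_cycle = t_ext + t_ret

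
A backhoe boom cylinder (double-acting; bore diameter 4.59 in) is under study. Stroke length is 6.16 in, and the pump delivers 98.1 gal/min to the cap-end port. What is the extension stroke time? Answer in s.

t ≈ 0.270 s

Cap-side area A_cap = π/4 × (4.59 in)² = 16.55 in^2
Swept volume V = A × L; t = V / Q = A·L / Q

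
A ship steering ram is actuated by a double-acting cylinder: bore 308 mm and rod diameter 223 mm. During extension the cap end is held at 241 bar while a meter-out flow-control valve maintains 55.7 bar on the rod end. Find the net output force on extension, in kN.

F ≈ 1600 kN

Cap-side area A_cap = π/4 × (308 mm)² = 74510 mm^2
Rod-side annular area A_ann = π/4 × (308² − 223²) = 35450 mm^2
Net thrust = P_cap·A_cap − P_rod·A_ann = 1796 kN − 197.5 kN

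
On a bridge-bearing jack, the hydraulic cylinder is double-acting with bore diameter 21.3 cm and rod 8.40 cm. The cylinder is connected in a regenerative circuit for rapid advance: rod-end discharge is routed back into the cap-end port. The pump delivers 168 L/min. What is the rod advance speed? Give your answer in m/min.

v ≈ 30.3 m/min

In regeneration the rod-end outflow joins the pump flow into the cap end, so the net volume the pump must supply per unit advance equals the rod cross-section area.
Rod cross-section A_rod = π/4 × (8.40 cm)² = 55.42 cm^2
v = Q_pump / A_rod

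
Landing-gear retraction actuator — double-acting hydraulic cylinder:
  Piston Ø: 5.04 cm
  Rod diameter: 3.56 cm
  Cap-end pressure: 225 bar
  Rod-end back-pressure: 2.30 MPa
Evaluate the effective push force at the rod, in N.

Cap-side area A_cap = π/4 × (5.04 cm)² = 19.95 cm^2
Rod-side annular area A_ann = π/4 × (5.04² − 3.56²) = 9.997 cm^2
Net thrust = P_cap·A_cap − P_rod·A_ann = 44890 N − 2299 N

F ≈ 42600 N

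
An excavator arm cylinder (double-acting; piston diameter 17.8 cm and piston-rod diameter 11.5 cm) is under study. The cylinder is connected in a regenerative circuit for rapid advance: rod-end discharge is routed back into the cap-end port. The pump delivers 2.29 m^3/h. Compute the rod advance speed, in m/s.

v ≈ 0.0612 m/s

In regeneration the rod-end outflow joins the pump flow into the cap end, so the net volume the pump must supply per unit advance equals the rod cross-section area.
Rod cross-section A_rod = π/4 × (11.5 cm)² = 103.9 cm^2
v = Q_pump / A_rod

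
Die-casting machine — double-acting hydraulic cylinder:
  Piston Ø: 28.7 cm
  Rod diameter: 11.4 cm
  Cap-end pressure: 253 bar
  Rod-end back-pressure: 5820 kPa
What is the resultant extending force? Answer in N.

Cap-side area A_cap = π/4 × (28.7 cm)² = 646.9 cm^2
Rod-side annular area A_ann = π/4 × (28.7² − 11.4²) = 544.9 cm^2
Net thrust = P_cap·A_cap − P_rod·A_ann = 1.637e6 N − 3.171e5 N

F ≈ 1.32e6 N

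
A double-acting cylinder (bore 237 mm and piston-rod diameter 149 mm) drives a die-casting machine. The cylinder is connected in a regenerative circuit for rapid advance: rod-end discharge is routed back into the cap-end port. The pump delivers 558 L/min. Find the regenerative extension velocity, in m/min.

v ≈ 32.0 m/min

In regeneration the rod-end outflow joins the pump flow into the cap end, so the net volume the pump must supply per unit advance equals the rod cross-section area.
Rod cross-section A_rod = π/4 × (149 mm)² = 17440 mm^2
v = Q_pump / A_rod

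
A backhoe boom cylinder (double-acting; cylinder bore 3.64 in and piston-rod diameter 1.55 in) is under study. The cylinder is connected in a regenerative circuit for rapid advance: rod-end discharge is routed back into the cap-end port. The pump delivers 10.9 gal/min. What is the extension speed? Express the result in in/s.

v ≈ 22.2 in/s

In regeneration the rod-end outflow joins the pump flow into the cap end, so the net volume the pump must supply per unit advance equals the rod cross-section area.
Rod cross-section A_rod = π/4 × (1.55 in)² = 1.887 in^2
v = Q_pump / A_rod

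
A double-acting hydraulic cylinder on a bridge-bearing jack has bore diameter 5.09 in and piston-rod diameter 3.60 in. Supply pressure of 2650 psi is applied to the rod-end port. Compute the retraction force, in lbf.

F ≈ 26900 lbf

Rod-side annular area A_ann = π/4 × (5.09² − 3.60²) = 10.17 in^2
On retraction the pressure acts on the annular area (bore minus rod).
F = P × A_ann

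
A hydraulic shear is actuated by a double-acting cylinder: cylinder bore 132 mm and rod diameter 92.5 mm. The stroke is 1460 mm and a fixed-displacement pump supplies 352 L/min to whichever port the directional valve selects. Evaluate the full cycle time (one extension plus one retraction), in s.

Cap-side area A_cap = π/4 × (132 mm)² = 13680 mm^2
Rod-side annular area A_ann = π/4 × (132² − 92.5²) = 6965 mm^2
t_ext = A_cap·L/Q = 3.406 s
t_ret = A_ann·L/Q = 1.733 s
t_cycle = t_ext + t_ret

t ≈ 5.14 s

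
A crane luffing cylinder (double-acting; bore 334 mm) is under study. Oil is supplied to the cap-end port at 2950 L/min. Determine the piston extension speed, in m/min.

Cap-side area A_cap = π/4 × (334 mm)² = 87620 mm^2
v = Q / A

v ≈ 33.7 m/min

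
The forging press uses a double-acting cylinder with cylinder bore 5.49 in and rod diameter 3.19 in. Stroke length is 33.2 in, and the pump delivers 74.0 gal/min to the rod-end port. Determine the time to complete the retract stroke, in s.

Rod-side annular area A_ann = π/4 × (5.49² − 3.19²) = 15.68 in^2
Swept volume V = A × L; t = V / Q = A·L / Q

t ≈ 1.83 s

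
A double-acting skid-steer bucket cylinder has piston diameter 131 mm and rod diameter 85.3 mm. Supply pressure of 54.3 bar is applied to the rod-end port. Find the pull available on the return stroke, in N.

Rod-side annular area A_ann = π/4 × (131² − 85.3²) = 7764 mm^2
On retraction the pressure acts on the annular area (bore minus rod).
F = P × A_ann

F ≈ 42200 N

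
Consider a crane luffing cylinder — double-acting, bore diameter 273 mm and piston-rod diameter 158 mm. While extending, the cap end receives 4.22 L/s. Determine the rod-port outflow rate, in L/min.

Q_out ≈ 168 L/min

Cap-side area A_cap = π/4 × (273 mm)² = 58530 mm^2
Rod-side annular area A_ann = π/4 × (273² − 158²) = 38930 mm^2
Piston speed v = Q_in/A_cap; rod-end outflow Q_out = v × A_ann = Q_in × A_ann/A_cap.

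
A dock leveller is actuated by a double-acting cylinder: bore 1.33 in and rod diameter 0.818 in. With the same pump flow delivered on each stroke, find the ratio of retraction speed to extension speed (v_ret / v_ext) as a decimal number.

Cap-side area A_cap = π/4 × (1.33 in)² = 1.389 in^2
Rod-side annular area A_ann = π/4 × (1.33² − 0.818²) = 0.8638 in^2
For equal Q, v ∝ 1/A, so v_ret/v_ext = A_cap/A_ann.

v_ret/v_ext ≈ 1.61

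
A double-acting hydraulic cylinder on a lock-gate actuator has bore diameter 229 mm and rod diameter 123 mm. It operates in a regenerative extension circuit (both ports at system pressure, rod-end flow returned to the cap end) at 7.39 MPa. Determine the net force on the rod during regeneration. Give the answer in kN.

F ≈ 87.8 kN

With equal pressure on both faces, forces on the annular region cancel; the net push is pressure × rod cross-section.
Rod cross-section A_rod = π/4 × (123 mm)² = 11880 mm^2
F = P × A_rod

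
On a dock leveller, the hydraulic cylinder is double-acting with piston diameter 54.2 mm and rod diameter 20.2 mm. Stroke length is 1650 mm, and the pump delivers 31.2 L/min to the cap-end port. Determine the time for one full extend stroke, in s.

Cap-side area A_cap = π/4 × (54.2 mm)² = 2307 mm^2
Swept volume V = A × L; t = V / Q = A·L / Q

t ≈ 7.32 s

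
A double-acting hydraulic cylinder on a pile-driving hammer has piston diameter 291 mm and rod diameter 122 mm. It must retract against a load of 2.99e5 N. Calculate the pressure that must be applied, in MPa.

P ≈ 5.45 MPa

Rod-side annular area A_ann = π/4 × (291² − 122²) = 54820 mm^2
Retraction: pressure acts on the annular area.
P = F / A = 2.99e5 N / A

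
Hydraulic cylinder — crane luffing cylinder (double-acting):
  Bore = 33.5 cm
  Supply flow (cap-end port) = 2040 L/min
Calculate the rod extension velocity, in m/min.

v ≈ 23.1 m/min

Cap-side area A_cap = π/4 × (33.5 cm)² = 881.4 cm^2
v = Q / A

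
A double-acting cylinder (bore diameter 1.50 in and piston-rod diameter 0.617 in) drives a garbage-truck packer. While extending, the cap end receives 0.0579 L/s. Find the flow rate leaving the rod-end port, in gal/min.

Q_out ≈ 0.762 gal/min

Cap-side area A_cap = π/4 × (1.50 in)² = 1.767 in^2
Rod-side annular area A_ann = π/4 × (1.50² − 0.617²) = 1.468 in^2
Piston speed v = Q_in/A_cap; rod-end outflow Q_out = v × A_ann = Q_in × A_ann/A_cap.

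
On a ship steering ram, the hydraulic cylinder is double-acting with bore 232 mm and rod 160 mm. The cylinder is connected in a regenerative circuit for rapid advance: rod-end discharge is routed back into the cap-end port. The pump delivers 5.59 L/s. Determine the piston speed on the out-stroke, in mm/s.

v ≈ 278 mm/s

In regeneration the rod-end outflow joins the pump flow into the cap end, so the net volume the pump must supply per unit advance equals the rod cross-section area.
Rod cross-section A_rod = π/4 × (160 mm)² = 20110 mm^2
v = Q_pump / A_rod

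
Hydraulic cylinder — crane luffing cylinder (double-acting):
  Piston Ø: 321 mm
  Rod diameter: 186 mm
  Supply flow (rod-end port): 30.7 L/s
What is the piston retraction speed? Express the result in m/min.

v ≈ 34.3 m/min

Rod-side annular area A_ann = π/4 × (321² − 186²) = 53760 mm^2
Flow into the rod-end port fills the annular volume.
v = Q / A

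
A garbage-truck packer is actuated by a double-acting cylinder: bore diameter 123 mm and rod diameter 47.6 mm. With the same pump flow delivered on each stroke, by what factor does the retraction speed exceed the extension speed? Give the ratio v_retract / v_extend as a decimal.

v_ret/v_ext ≈ 1.18

Cap-side area A_cap = π/4 × (123 mm)² = 11880 mm^2
Rod-side annular area A_ann = π/4 × (123² − 47.6²) = 10100 mm^2
For equal Q, v ∝ 1/A, so v_ret/v_ext = A_cap/A_ann.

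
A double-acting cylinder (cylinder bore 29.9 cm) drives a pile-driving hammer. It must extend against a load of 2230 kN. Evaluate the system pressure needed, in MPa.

P ≈ 31.8 MPa

Cap-side area A_cap = π/4 × (29.9 cm)² = 702.2 cm^2
P = F / A = 2230 kN / A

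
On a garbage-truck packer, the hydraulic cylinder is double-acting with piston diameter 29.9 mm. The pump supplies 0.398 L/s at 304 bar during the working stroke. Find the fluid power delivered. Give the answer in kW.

Hydraulic power = P × Q

W ≈ 12.1 kW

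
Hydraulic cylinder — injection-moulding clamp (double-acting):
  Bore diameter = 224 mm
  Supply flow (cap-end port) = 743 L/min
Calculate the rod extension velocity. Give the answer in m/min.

v ≈ 18.9 m/min

Cap-side area A_cap = π/4 × (224 mm)² = 39410 mm^2
v = Q / A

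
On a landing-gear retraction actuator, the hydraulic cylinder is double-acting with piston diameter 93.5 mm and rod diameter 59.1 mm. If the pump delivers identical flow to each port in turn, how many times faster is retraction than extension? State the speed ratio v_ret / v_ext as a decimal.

Cap-side area A_cap = π/4 × (93.5 mm)² = 6866 mm^2
Rod-side annular area A_ann = π/4 × (93.5² − 59.1²) = 4123 mm^2
For equal Q, v ∝ 1/A, so v_ret/v_ext = A_cap/A_ann.

v_ret/v_ext ≈ 1.67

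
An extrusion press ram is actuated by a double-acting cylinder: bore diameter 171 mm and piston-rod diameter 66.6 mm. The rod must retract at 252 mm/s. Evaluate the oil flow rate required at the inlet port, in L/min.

Rod-side annular area A_ann = π/4 × (171² − 66.6²) = 19480 mm^2
Q = A × v

Q ≈ 295 L/min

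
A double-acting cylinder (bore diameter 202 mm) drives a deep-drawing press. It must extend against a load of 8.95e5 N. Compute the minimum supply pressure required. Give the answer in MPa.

Cap-side area A_cap = π/4 × (202 mm)² = 32050 mm^2
P = F / A = 8.95e5 N / A

P ≈ 27.9 MPa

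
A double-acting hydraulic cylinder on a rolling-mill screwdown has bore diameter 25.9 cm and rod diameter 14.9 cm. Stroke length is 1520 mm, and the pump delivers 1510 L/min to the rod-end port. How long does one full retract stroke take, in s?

Rod-side annular area A_ann = π/4 × (25.9² − 14.9²) = 352.5 cm^2
Swept volume V = A × L; t = V / Q = A·L / Q

t ≈ 2.13 s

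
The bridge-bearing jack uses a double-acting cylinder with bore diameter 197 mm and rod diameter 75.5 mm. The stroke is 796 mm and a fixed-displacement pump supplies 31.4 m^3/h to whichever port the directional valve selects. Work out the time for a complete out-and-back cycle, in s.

Cap-side area A_cap = π/4 × (197 mm)² = 30480 mm^2
Rod-side annular area A_ann = π/4 × (197² − 75.5²) = 26000 mm^2
t_ext = A_cap·L/Q = 2.782 s
t_ret = A_ann·L/Q = 2.373 s
t_cycle = t_ext + t_ret

t ≈ 5.15 s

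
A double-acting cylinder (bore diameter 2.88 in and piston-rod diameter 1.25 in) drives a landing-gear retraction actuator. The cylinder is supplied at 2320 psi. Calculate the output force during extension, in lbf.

F ≈ 15100 lbf

Cap-side area A_cap = π/4 × (2.88 in)² = 6.514 in^2
F = P × A_cap = 2320 psi × A_cap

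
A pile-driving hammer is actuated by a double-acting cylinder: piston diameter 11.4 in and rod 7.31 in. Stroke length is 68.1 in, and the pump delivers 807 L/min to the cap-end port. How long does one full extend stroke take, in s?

t ≈ 8.47 s

Cap-side area A_cap = π/4 × (11.4 in)² = 102.1 in^2
Swept volume V = A × L; t = V / Q = A·L / Q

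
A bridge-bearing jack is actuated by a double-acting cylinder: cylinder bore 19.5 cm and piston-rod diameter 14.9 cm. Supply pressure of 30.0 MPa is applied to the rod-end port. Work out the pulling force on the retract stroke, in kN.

Rod-side annular area A_ann = π/4 × (19.5² − 14.9²) = 124.3 cm^2
On retraction the pressure acts on the annular area (bore minus rod).
F = P × A_ann

F ≈ 373 kN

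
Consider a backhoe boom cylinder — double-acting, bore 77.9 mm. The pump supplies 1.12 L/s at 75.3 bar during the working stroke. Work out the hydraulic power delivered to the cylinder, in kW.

W ≈ 8.43 kW

Hydraulic power = P × Q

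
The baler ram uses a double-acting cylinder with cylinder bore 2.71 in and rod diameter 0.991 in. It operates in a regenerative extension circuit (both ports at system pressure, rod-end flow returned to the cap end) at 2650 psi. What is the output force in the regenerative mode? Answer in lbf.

F ≈ 2040 lbf

With equal pressure on both faces, forces on the annular region cancel; the net push is pressure × rod cross-section.
Rod cross-section A_rod = π/4 × (0.991 in)² = 0.7713 in^2
F = P × A_rod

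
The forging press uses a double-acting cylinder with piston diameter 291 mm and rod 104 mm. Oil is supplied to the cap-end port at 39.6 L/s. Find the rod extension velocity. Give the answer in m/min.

v ≈ 35.7 m/min

Cap-side area A_cap = π/4 × (291 mm)² = 66510 mm^2
v = Q / A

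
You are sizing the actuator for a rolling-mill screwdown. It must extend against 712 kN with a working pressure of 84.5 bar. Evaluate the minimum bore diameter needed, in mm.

D ≈ 328 mm

Extension force acts on the full piston face: F = P × (π/4)D².
D = √(4F / (πP)) = √(4 × 712 kN / (π × 84.5 bar))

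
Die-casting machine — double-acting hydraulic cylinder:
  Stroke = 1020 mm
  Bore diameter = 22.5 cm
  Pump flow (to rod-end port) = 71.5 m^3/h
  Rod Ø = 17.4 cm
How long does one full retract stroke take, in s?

Rod-side annular area A_ann = π/4 × (22.5² − 17.4²) = 159.8 cm^2
Swept volume V = A × L; t = V / Q = A·L / Q

t ≈ 0.821 s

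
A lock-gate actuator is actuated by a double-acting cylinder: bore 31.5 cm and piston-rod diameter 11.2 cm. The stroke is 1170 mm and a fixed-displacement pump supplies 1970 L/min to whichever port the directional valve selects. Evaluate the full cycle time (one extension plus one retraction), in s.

Cap-side area A_cap = π/4 × (31.5 cm)² = 779.3 cm^2
Rod-side annular area A_ann = π/4 × (31.5² − 11.2²) = 680.8 cm^2
t_ext = A_cap·L/Q = 2.777 s
t_ret = A_ann·L/Q = 2.426 s
t_cycle = t_ext + t_ret

t ≈ 5.20 s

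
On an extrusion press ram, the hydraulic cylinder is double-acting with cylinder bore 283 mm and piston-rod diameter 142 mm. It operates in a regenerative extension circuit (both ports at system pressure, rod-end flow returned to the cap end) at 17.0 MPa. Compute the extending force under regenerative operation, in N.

With equal pressure on both faces, forces on the annular region cancel; the net push is pressure × rod cross-section.
Rod cross-section A_rod = π/4 × (142 mm)² = 15840 mm^2
F = P × A_rod

F ≈ 2.69e5 N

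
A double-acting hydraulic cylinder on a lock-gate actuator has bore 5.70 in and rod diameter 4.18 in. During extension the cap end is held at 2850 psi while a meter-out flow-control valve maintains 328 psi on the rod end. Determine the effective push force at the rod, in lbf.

F ≈ 68900 lbf

Cap-side area A_cap = π/4 × (5.70 in)² = 25.52 in^2
Rod-side annular area A_ann = π/4 × (5.70² − 4.18²) = 11.79 in^2
Net thrust = P_cap·A_cap − P_rod·A_ann = 72730 lbf − 3869 lbf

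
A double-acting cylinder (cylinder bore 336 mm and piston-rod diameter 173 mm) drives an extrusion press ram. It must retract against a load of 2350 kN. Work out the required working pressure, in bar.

Rod-side annular area A_ann = π/4 × (336² − 173²) = 65160 mm^2
Retraction: pressure acts on the annular area.
P = F / A = 2350 kN / A

P ≈ 361 bar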